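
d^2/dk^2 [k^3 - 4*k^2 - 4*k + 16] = 6*k - 8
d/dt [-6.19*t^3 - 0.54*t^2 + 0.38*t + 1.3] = -18.57*t^2 - 1.08*t + 0.38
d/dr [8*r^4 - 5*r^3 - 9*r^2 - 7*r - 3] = 32*r^3 - 15*r^2 - 18*r - 7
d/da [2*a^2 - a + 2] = 4*a - 1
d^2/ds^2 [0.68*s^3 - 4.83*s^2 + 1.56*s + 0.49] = 4.08*s - 9.66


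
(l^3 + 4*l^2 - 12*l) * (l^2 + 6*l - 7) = l^5 + 10*l^4 + 5*l^3 - 100*l^2 + 84*l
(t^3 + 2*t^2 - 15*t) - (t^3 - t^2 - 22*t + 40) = 3*t^2 + 7*t - 40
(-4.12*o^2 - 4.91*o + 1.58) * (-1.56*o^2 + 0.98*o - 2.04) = 6.4272*o^4 + 3.622*o^3 + 1.1282*o^2 + 11.5648*o - 3.2232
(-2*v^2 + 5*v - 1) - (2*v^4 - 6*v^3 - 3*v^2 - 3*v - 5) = -2*v^4 + 6*v^3 + v^2 + 8*v + 4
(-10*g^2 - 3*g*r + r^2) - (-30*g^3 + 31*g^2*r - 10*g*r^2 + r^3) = 30*g^3 - 31*g^2*r - 10*g^2 + 10*g*r^2 - 3*g*r - r^3 + r^2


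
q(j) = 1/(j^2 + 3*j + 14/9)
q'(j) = (-2*j - 3)/(j^2 + 3*j + 14/9)^2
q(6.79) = 0.01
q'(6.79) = -0.00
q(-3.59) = 0.27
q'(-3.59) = 0.31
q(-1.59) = -1.46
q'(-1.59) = 0.38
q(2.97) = 0.05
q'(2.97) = -0.02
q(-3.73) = 0.23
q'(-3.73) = 0.24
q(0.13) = 0.51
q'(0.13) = -0.85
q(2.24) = 0.08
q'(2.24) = -0.04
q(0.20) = 0.46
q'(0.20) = -0.71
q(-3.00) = 0.64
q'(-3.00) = 1.24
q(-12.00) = 0.01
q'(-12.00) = 0.00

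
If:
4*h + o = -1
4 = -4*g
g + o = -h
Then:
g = -1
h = -2/3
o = 5/3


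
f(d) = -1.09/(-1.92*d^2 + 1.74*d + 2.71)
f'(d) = -1.09*(3.84*d - 1.74)/(-1.92*d^2 + 1.74*d + 2.71)^2 = (1.8966 - 4.1856*d)/(-1.92*d^2 + 1.74*d + 2.71)^2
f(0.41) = -0.35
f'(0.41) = 0.02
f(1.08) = -0.46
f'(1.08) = -0.48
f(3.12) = 0.10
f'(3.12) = -0.10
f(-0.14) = -0.45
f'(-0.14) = 0.42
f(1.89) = 1.27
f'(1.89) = -8.13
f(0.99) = -0.43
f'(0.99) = -0.35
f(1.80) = 2.88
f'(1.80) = -39.29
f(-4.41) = 0.03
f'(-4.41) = 0.01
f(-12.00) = 0.00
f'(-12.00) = 0.00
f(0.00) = -0.40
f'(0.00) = 0.26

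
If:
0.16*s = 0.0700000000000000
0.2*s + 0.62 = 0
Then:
No Solution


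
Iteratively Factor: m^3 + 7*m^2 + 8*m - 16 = (m + 4)*(m^2 + 3*m - 4) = (m + 4)^2*(m - 1)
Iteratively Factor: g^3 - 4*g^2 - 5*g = (g + 1)*(g^2 - 5*g) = g*(g + 1)*(g - 5)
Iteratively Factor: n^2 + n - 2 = (n - 1)*(n + 2)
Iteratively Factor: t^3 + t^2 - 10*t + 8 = (t + 4)*(t^2 - 3*t + 2) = (t - 2)*(t + 4)*(t - 1)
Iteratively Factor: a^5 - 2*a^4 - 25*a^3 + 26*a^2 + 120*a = (a + 2)*(a^4 - 4*a^3 - 17*a^2 + 60*a) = (a + 2)*(a + 4)*(a^3 - 8*a^2 + 15*a) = (a - 3)*(a + 2)*(a + 4)*(a^2 - 5*a) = (a - 5)*(a - 3)*(a + 2)*(a + 4)*(a)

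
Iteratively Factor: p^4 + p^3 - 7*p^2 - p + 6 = (p + 3)*(p^3 - 2*p^2 - p + 2) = (p - 2)*(p + 3)*(p^2 - 1) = (p - 2)*(p + 1)*(p + 3)*(p - 1)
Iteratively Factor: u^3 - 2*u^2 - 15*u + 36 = (u - 3)*(u^2 + u - 12) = (u - 3)*(u + 4)*(u - 3)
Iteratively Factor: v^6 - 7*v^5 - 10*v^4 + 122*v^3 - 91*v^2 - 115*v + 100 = (v - 1)*(v^5 - 6*v^4 - 16*v^3 + 106*v^2 + 15*v - 100) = (v - 5)*(v - 1)*(v^4 - v^3 - 21*v^2 + v + 20) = (v - 5)*(v - 1)*(v + 4)*(v^3 - 5*v^2 - v + 5) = (v - 5)*(v - 1)*(v + 1)*(v + 4)*(v^2 - 6*v + 5) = (v - 5)^2*(v - 1)*(v + 1)*(v + 4)*(v - 1)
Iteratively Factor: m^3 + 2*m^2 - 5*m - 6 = (m - 2)*(m^2 + 4*m + 3) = (m - 2)*(m + 3)*(m + 1)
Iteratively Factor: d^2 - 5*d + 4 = (d - 1)*(d - 4)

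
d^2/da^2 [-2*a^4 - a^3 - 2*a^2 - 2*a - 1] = -24*a^2 - 6*a - 4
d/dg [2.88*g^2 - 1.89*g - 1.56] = 5.76*g - 1.89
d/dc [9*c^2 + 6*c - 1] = 18*c + 6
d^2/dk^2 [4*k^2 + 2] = 8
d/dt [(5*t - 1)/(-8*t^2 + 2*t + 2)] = (10*t^2 - 4*t + 3)/(16*t^4 - 8*t^3 - 7*t^2 + 2*t + 1)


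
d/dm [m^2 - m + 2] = 2*m - 1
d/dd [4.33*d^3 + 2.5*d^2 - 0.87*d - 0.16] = 12.99*d^2 + 5.0*d - 0.87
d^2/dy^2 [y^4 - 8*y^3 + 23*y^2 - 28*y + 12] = 12*y^2 - 48*y + 46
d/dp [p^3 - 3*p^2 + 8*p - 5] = 3*p^2 - 6*p + 8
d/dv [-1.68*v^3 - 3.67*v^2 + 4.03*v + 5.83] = -5.04*v^2 - 7.34*v + 4.03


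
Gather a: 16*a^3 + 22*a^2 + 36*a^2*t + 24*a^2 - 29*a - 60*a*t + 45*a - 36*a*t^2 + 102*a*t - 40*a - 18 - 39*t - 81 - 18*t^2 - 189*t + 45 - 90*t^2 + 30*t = 16*a^3 + a^2*(36*t + 46) + a*(-36*t^2 + 42*t - 24) - 108*t^2 - 198*t - 54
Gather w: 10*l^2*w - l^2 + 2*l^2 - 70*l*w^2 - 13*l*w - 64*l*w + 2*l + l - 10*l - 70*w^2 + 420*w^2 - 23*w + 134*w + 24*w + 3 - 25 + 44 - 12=l^2 - 7*l + w^2*(350 - 70*l) + w*(10*l^2 - 77*l + 135) + 10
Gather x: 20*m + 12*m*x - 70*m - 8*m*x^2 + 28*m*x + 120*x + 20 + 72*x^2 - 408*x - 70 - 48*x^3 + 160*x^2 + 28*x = -50*m - 48*x^3 + x^2*(232 - 8*m) + x*(40*m - 260) - 50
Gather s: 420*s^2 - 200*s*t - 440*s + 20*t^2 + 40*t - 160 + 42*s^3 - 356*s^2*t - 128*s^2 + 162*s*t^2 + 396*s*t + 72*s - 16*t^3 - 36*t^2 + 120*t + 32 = 42*s^3 + s^2*(292 - 356*t) + s*(162*t^2 + 196*t - 368) - 16*t^3 - 16*t^2 + 160*t - 128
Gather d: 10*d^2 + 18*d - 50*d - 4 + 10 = 10*d^2 - 32*d + 6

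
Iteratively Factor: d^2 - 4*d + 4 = (d - 2)*(d - 2)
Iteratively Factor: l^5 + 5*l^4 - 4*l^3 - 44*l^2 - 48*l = (l - 3)*(l^4 + 8*l^3 + 20*l^2 + 16*l) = (l - 3)*(l + 2)*(l^3 + 6*l^2 + 8*l) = (l - 3)*(l + 2)^2*(l^2 + 4*l) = (l - 3)*(l + 2)^2*(l + 4)*(l)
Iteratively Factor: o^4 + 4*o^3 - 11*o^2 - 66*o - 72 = (o + 3)*(o^3 + o^2 - 14*o - 24) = (o + 2)*(o + 3)*(o^2 - o - 12) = (o - 4)*(o + 2)*(o + 3)*(o + 3)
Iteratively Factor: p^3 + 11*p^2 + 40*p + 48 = (p + 4)*(p^2 + 7*p + 12) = (p + 3)*(p + 4)*(p + 4)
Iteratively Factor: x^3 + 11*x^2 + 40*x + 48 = (x + 4)*(x^2 + 7*x + 12) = (x + 3)*(x + 4)*(x + 4)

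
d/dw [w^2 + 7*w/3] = 2*w + 7/3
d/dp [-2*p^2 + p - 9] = 1 - 4*p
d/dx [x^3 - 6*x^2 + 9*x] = 3*x^2 - 12*x + 9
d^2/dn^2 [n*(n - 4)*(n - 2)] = 6*n - 12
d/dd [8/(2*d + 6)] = -4/(d + 3)^2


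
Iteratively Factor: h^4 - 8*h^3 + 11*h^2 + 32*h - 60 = (h - 2)*(h^3 - 6*h^2 - h + 30) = (h - 2)*(h + 2)*(h^2 - 8*h + 15) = (h - 3)*(h - 2)*(h + 2)*(h - 5)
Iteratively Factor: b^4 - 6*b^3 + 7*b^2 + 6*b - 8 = (b - 1)*(b^3 - 5*b^2 + 2*b + 8) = (b - 4)*(b - 1)*(b^2 - b - 2) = (b - 4)*(b - 1)*(b + 1)*(b - 2)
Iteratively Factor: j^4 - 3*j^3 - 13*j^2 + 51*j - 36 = (j - 3)*(j^3 - 13*j + 12) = (j - 3)*(j - 1)*(j^2 + j - 12) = (j - 3)^2*(j - 1)*(j + 4)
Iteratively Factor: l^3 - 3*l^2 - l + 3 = (l + 1)*(l^2 - 4*l + 3) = (l - 3)*(l + 1)*(l - 1)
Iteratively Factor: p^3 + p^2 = (p)*(p^2 + p) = p*(p + 1)*(p)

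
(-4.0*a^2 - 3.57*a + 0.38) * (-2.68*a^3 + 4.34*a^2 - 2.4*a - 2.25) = 10.72*a^5 - 7.7924*a^4 - 6.9122*a^3 + 19.2172*a^2 + 7.1205*a - 0.855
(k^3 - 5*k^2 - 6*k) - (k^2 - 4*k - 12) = k^3 - 6*k^2 - 2*k + 12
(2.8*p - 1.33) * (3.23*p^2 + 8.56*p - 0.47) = 9.044*p^3 + 19.6721*p^2 - 12.7008*p + 0.6251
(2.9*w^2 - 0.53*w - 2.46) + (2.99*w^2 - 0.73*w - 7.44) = 5.89*w^2 - 1.26*w - 9.9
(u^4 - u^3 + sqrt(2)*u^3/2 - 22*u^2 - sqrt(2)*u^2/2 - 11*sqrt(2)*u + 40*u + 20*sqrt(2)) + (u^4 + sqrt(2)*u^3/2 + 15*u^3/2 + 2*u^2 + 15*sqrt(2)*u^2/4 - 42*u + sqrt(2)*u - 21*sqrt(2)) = 2*u^4 + sqrt(2)*u^3 + 13*u^3/2 - 20*u^2 + 13*sqrt(2)*u^2/4 - 10*sqrt(2)*u - 2*u - sqrt(2)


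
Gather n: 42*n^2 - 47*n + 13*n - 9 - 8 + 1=42*n^2 - 34*n - 16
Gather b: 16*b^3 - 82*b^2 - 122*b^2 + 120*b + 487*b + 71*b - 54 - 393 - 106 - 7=16*b^3 - 204*b^2 + 678*b - 560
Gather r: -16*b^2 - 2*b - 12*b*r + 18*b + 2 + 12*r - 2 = -16*b^2 + 16*b + r*(12 - 12*b)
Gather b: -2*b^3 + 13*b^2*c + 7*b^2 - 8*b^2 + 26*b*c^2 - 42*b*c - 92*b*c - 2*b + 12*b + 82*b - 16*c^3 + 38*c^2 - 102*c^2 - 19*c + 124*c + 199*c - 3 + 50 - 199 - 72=-2*b^3 + b^2*(13*c - 1) + b*(26*c^2 - 134*c + 92) - 16*c^3 - 64*c^2 + 304*c - 224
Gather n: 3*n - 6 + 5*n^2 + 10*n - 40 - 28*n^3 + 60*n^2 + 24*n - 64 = -28*n^3 + 65*n^2 + 37*n - 110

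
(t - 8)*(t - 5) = t^2 - 13*t + 40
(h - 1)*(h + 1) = h^2 - 1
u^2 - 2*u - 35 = (u - 7)*(u + 5)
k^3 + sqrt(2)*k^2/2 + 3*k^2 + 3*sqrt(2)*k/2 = k*(k + 3)*(k + sqrt(2)/2)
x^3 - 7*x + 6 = (x - 2)*(x - 1)*(x + 3)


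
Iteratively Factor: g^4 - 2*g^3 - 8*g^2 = (g - 4)*(g^3 + 2*g^2) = g*(g - 4)*(g^2 + 2*g) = g^2*(g - 4)*(g + 2)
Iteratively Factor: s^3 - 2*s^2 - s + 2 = (s + 1)*(s^2 - 3*s + 2) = (s - 2)*(s + 1)*(s - 1)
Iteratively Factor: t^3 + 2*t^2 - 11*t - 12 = (t - 3)*(t^2 + 5*t + 4) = (t - 3)*(t + 4)*(t + 1)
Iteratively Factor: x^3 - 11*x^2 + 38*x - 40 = (x - 2)*(x^2 - 9*x + 20) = (x - 4)*(x - 2)*(x - 5)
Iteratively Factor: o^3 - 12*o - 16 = (o + 2)*(o^2 - 2*o - 8) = (o - 4)*(o + 2)*(o + 2)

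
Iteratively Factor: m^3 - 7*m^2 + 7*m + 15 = (m - 5)*(m^2 - 2*m - 3) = (m - 5)*(m - 3)*(m + 1)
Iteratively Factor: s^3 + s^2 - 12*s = (s - 3)*(s^2 + 4*s) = s*(s - 3)*(s + 4)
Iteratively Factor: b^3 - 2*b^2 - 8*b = (b + 2)*(b^2 - 4*b) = b*(b + 2)*(b - 4)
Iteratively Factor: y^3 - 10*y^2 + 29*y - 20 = (y - 4)*(y^2 - 6*y + 5) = (y - 4)*(y - 1)*(y - 5)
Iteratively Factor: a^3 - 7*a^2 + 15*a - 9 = (a - 3)*(a^2 - 4*a + 3) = (a - 3)^2*(a - 1)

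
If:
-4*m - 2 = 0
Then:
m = -1/2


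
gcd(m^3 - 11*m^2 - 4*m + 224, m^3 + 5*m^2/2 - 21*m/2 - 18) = m + 4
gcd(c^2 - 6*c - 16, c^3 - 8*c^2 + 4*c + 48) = c + 2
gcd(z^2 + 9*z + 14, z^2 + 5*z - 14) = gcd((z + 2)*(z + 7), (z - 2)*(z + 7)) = z + 7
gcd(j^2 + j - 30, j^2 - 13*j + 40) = j - 5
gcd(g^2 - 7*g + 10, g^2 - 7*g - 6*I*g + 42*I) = 1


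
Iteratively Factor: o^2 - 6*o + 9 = (o - 3)*(o - 3)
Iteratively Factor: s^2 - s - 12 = (s + 3)*(s - 4)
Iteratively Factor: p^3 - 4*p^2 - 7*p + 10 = (p - 1)*(p^2 - 3*p - 10) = (p - 1)*(p + 2)*(p - 5)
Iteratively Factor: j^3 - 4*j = (j + 2)*(j^2 - 2*j) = (j - 2)*(j + 2)*(j)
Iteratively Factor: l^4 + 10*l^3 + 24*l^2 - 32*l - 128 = (l + 4)*(l^3 + 6*l^2 - 32) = (l + 4)^2*(l^2 + 2*l - 8) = (l + 4)^3*(l - 2)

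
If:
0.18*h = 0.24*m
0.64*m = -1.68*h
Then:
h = 0.00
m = 0.00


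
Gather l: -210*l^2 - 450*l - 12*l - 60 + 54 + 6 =-210*l^2 - 462*l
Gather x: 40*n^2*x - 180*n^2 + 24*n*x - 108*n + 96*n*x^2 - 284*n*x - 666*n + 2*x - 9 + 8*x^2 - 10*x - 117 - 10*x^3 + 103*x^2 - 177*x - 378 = -180*n^2 - 774*n - 10*x^3 + x^2*(96*n + 111) + x*(40*n^2 - 260*n - 185) - 504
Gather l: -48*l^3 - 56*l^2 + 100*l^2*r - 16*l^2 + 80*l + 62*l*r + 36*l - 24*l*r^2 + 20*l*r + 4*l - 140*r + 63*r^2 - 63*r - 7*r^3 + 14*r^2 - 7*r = -48*l^3 + l^2*(100*r - 72) + l*(-24*r^2 + 82*r + 120) - 7*r^3 + 77*r^2 - 210*r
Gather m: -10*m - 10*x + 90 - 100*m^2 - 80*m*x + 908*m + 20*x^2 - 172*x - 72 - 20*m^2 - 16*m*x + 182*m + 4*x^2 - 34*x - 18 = -120*m^2 + m*(1080 - 96*x) + 24*x^2 - 216*x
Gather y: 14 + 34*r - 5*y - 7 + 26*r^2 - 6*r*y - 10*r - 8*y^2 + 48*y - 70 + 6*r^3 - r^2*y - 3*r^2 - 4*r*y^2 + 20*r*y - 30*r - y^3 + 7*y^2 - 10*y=6*r^3 + 23*r^2 - 6*r - y^3 + y^2*(-4*r - 1) + y*(-r^2 + 14*r + 33) - 63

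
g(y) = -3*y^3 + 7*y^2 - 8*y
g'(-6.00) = -416.00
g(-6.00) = 948.00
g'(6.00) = -248.00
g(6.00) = -444.00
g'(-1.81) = -62.82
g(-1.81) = 55.20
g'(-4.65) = -267.70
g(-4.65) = 490.19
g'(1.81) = -12.14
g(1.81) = -9.34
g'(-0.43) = -15.68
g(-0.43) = 4.97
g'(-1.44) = -46.82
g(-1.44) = 34.99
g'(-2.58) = -104.03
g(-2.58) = 118.76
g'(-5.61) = -369.79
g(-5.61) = 794.86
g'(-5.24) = -328.48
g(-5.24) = 665.76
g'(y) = -9*y^2 + 14*y - 8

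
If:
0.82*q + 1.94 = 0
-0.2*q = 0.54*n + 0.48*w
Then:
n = 0.876242095754291 - 0.888888888888889*w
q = -2.37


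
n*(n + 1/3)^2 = n^3 + 2*n^2/3 + n/9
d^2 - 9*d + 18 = (d - 6)*(d - 3)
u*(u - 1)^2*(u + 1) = u^4 - u^3 - u^2 + u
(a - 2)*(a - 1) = a^2 - 3*a + 2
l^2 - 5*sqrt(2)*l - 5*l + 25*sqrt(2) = (l - 5)*(l - 5*sqrt(2))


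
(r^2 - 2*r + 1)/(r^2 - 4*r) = (r^2 - 2*r + 1)/(r*(r - 4))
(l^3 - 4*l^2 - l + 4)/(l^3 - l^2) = 1 - 3/l - 4/l^2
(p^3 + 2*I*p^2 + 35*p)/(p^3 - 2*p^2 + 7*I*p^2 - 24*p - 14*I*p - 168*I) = p*(p - 5*I)/(p^2 - 2*p - 24)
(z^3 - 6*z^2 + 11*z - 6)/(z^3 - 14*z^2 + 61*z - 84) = (z^2 - 3*z + 2)/(z^2 - 11*z + 28)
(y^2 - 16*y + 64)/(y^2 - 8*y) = (y - 8)/y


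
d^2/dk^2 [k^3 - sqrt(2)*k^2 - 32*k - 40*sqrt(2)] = 6*k - 2*sqrt(2)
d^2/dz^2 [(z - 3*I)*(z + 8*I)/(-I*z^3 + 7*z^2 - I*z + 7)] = 2*(I*z^6 - 15*z^5 + 36*I*z^4 - 1038*z^3 - 3099*I*z^2 - 735*z + 1186*I)/(z^9 + 21*I*z^8 - 144*z^7 - 280*I*z^6 - 438*z^5 - 966*I*z^4 - 440*z^3 - 1008*I*z^2 - 147*z - 343*I)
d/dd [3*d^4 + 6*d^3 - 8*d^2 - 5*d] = 12*d^3 + 18*d^2 - 16*d - 5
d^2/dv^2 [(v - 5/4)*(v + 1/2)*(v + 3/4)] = 6*v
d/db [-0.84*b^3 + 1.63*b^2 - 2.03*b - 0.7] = -2.52*b^2 + 3.26*b - 2.03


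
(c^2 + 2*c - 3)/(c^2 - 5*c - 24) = (c - 1)/(c - 8)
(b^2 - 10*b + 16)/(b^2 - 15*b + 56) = (b - 2)/(b - 7)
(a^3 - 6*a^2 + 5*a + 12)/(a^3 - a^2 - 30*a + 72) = (a + 1)/(a + 6)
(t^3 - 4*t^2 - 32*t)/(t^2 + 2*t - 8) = t*(t - 8)/(t - 2)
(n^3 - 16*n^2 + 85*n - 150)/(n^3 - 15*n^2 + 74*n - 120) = (n - 5)/(n - 4)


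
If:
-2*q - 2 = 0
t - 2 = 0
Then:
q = -1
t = 2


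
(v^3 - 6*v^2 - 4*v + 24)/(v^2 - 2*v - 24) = (v^2 - 4)/(v + 4)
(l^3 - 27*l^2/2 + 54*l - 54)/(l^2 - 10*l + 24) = (l^2 - 15*l/2 + 9)/(l - 4)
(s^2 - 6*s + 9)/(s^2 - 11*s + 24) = (s - 3)/(s - 8)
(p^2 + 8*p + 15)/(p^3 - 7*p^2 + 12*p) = (p^2 + 8*p + 15)/(p*(p^2 - 7*p + 12))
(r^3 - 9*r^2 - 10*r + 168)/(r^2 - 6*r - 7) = (r^2 - 2*r - 24)/(r + 1)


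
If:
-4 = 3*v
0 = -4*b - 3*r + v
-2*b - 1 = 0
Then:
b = -1/2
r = 2/9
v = -4/3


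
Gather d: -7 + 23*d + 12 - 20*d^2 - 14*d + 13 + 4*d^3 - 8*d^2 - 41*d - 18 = 4*d^3 - 28*d^2 - 32*d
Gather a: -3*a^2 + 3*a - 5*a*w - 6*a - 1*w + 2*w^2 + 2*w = -3*a^2 + a*(-5*w - 3) + 2*w^2 + w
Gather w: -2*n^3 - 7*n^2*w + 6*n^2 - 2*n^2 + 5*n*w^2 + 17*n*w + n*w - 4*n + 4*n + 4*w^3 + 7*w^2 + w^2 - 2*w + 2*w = -2*n^3 + 4*n^2 + 4*w^3 + w^2*(5*n + 8) + w*(-7*n^2 + 18*n)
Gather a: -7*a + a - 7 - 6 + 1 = -6*a - 12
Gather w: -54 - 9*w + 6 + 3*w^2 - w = 3*w^2 - 10*w - 48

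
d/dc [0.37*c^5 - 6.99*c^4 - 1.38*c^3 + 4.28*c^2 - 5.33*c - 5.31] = 1.85*c^4 - 27.96*c^3 - 4.14*c^2 + 8.56*c - 5.33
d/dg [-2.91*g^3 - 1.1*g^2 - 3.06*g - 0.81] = -8.73*g^2 - 2.2*g - 3.06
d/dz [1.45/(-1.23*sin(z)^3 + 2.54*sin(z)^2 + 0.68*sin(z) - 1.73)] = (5.3505*sin(z)^2 - 7.366*sin(z) - 0.986)*cos(z)/(1.23*sin(z)^3 - 2.54*sin(z)^2 - 0.68*sin(z) + 1.73)^2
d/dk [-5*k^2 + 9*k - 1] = 9 - 10*k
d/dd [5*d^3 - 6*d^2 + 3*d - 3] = 15*d^2 - 12*d + 3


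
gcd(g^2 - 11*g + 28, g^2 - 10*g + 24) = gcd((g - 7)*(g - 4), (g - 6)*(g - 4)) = g - 4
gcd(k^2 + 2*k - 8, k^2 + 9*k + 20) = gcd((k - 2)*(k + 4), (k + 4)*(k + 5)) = k + 4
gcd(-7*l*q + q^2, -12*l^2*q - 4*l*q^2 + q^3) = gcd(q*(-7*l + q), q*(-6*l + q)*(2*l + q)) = q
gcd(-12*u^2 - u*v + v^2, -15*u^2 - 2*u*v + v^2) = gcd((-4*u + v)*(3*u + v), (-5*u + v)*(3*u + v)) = 3*u + v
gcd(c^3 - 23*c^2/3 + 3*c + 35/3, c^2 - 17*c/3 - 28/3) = c - 7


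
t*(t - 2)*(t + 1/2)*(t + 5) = t^4 + 7*t^3/2 - 17*t^2/2 - 5*t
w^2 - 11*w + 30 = (w - 6)*(w - 5)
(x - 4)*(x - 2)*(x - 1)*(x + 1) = x^4 - 6*x^3 + 7*x^2 + 6*x - 8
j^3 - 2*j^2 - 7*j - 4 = (j - 4)*(j + 1)^2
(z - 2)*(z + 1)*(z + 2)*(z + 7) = z^4 + 8*z^3 + 3*z^2 - 32*z - 28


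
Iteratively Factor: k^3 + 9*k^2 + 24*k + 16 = (k + 4)*(k^2 + 5*k + 4) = (k + 1)*(k + 4)*(k + 4)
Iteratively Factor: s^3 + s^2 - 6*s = (s - 2)*(s^2 + 3*s) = s*(s - 2)*(s + 3)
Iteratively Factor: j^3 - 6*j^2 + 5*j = (j - 5)*(j^2 - j) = j*(j - 5)*(j - 1)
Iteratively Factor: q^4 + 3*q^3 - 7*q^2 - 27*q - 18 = (q + 2)*(q^3 + q^2 - 9*q - 9) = (q - 3)*(q + 2)*(q^2 + 4*q + 3) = (q - 3)*(q + 2)*(q + 3)*(q + 1)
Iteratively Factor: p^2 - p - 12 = (p + 3)*(p - 4)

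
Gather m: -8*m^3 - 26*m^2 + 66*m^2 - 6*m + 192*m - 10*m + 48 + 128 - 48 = -8*m^3 + 40*m^2 + 176*m + 128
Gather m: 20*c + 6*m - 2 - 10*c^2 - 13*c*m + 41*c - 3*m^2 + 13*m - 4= -10*c^2 + 61*c - 3*m^2 + m*(19 - 13*c) - 6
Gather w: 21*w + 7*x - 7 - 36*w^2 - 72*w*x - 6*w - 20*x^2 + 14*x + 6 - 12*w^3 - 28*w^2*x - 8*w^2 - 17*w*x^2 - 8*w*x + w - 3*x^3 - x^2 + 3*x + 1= -12*w^3 + w^2*(-28*x - 44) + w*(-17*x^2 - 80*x + 16) - 3*x^3 - 21*x^2 + 24*x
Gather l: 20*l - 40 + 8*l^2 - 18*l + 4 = 8*l^2 + 2*l - 36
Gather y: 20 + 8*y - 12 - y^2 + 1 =-y^2 + 8*y + 9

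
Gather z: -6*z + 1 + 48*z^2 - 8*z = 48*z^2 - 14*z + 1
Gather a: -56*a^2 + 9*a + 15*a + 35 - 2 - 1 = -56*a^2 + 24*a + 32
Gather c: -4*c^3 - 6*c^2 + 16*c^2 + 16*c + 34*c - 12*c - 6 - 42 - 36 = -4*c^3 + 10*c^2 + 38*c - 84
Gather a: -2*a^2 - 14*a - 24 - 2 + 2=-2*a^2 - 14*a - 24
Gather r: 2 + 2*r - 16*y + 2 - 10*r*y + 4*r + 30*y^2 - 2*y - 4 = r*(6 - 10*y) + 30*y^2 - 18*y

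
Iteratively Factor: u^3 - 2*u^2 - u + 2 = (u - 1)*(u^2 - u - 2) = (u - 2)*(u - 1)*(u + 1)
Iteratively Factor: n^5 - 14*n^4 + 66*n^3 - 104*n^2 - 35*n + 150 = (n - 2)*(n^4 - 12*n^3 + 42*n^2 - 20*n - 75) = (n - 5)*(n - 2)*(n^3 - 7*n^2 + 7*n + 15) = (n - 5)*(n - 2)*(n + 1)*(n^2 - 8*n + 15) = (n - 5)*(n - 3)*(n - 2)*(n + 1)*(n - 5)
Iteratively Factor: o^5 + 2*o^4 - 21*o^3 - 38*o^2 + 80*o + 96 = (o + 4)*(o^4 - 2*o^3 - 13*o^2 + 14*o + 24) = (o + 3)*(o + 4)*(o^3 - 5*o^2 + 2*o + 8) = (o - 4)*(o + 3)*(o + 4)*(o^2 - o - 2) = (o - 4)*(o - 2)*(o + 3)*(o + 4)*(o + 1)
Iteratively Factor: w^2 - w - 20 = (w + 4)*(w - 5)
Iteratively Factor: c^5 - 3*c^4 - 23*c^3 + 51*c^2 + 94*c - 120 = (c - 1)*(c^4 - 2*c^3 - 25*c^2 + 26*c + 120) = (c - 1)*(c + 2)*(c^3 - 4*c^2 - 17*c + 60) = (c - 3)*(c - 1)*(c + 2)*(c^2 - c - 20) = (c - 5)*(c - 3)*(c - 1)*(c + 2)*(c + 4)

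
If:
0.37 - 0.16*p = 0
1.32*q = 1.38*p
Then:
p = 2.31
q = 2.42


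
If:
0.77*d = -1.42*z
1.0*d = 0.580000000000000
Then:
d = 0.58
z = -0.31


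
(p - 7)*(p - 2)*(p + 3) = p^3 - 6*p^2 - 13*p + 42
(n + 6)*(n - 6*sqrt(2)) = n^2 - 6*sqrt(2)*n + 6*n - 36*sqrt(2)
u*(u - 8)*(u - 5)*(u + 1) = u^4 - 12*u^3 + 27*u^2 + 40*u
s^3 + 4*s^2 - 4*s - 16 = (s - 2)*(s + 2)*(s + 4)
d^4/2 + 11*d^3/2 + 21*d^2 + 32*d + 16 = (d/2 + 1)*(d + 1)*(d + 4)^2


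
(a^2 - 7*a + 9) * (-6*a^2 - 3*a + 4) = -6*a^4 + 39*a^3 - 29*a^2 - 55*a + 36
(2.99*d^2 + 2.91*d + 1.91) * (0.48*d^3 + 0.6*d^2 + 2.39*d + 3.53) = 1.4352*d^5 + 3.1908*d^4 + 9.8089*d^3 + 18.6556*d^2 + 14.8372*d + 6.7423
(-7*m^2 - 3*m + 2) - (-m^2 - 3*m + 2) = -6*m^2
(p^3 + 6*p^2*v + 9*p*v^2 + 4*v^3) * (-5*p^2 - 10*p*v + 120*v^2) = -5*p^5 - 40*p^4*v + 15*p^3*v^2 + 610*p^2*v^3 + 1040*p*v^4 + 480*v^5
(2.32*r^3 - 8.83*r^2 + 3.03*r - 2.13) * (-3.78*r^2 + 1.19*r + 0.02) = -8.7696*r^5 + 36.1382*r^4 - 21.9147*r^3 + 11.4805*r^2 - 2.4741*r - 0.0426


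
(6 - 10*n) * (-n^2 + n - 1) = 10*n^3 - 16*n^2 + 16*n - 6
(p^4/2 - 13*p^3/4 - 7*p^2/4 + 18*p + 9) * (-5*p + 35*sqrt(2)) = -5*p^5/2 + 65*p^4/4 + 35*sqrt(2)*p^4/2 - 455*sqrt(2)*p^3/4 + 35*p^3/4 - 90*p^2 - 245*sqrt(2)*p^2/4 - 45*p + 630*sqrt(2)*p + 315*sqrt(2)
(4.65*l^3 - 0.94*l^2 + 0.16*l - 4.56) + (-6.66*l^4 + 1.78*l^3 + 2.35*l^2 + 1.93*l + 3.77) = -6.66*l^4 + 6.43*l^3 + 1.41*l^2 + 2.09*l - 0.79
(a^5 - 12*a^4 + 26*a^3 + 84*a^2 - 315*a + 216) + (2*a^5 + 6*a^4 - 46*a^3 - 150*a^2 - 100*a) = 3*a^5 - 6*a^4 - 20*a^3 - 66*a^2 - 415*a + 216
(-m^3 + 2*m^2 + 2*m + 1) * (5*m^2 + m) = -5*m^5 + 9*m^4 + 12*m^3 + 7*m^2 + m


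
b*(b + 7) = b^2 + 7*b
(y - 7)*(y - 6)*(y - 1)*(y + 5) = y^4 - 9*y^3 - 15*y^2 + 233*y - 210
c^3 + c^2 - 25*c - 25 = (c - 5)*(c + 1)*(c + 5)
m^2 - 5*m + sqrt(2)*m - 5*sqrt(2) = (m - 5)*(m + sqrt(2))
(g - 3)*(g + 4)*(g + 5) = g^3 + 6*g^2 - 7*g - 60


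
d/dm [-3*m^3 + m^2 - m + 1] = -9*m^2 + 2*m - 1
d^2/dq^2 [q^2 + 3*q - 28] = 2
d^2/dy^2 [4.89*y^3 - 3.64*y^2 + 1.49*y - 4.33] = 29.34*y - 7.28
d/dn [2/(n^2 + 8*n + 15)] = 4*(-n - 4)/(n^2 + 8*n + 15)^2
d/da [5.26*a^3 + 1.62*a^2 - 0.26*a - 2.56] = 15.78*a^2 + 3.24*a - 0.26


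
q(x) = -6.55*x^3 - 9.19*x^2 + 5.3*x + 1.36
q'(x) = -19.65*x^2 - 18.38*x + 5.3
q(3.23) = -298.12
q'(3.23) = -259.07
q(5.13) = -1097.59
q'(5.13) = -606.12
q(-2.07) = 9.11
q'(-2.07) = -40.85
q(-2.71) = 49.87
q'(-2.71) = -89.20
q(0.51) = 0.80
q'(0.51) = -9.18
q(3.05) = -253.81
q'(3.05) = -233.55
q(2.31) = -116.17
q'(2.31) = -142.01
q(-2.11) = 10.79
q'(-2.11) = -43.40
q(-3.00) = 79.60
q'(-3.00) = -116.41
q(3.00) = -242.30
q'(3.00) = -226.69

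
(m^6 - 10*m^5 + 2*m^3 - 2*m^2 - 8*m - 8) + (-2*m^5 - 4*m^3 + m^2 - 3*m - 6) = m^6 - 12*m^5 - 2*m^3 - m^2 - 11*m - 14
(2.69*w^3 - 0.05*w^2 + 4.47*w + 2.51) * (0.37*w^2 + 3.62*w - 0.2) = 0.9953*w^5 + 9.7193*w^4 + 0.9349*w^3 + 17.1201*w^2 + 8.1922*w - 0.502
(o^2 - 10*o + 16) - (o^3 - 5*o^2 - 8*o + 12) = -o^3 + 6*o^2 - 2*o + 4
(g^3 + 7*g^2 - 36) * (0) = 0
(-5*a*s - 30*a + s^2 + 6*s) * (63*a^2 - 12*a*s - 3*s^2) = -315*a^3*s - 1890*a^3 + 123*a^2*s^2 + 738*a^2*s + 3*a*s^3 + 18*a*s^2 - 3*s^4 - 18*s^3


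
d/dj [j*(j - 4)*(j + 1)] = 3*j^2 - 6*j - 4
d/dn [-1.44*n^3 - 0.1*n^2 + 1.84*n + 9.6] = -4.32*n^2 - 0.2*n + 1.84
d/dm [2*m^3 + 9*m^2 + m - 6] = 6*m^2 + 18*m + 1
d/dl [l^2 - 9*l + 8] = 2*l - 9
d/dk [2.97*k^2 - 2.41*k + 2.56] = 5.94*k - 2.41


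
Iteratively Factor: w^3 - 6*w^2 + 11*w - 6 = (w - 2)*(w^2 - 4*w + 3) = (w - 3)*(w - 2)*(w - 1)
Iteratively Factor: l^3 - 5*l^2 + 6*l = (l - 2)*(l^2 - 3*l) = (l - 3)*(l - 2)*(l)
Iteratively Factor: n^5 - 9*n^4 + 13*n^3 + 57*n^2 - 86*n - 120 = (n - 5)*(n^4 - 4*n^3 - 7*n^2 + 22*n + 24) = (n - 5)*(n - 3)*(n^3 - n^2 - 10*n - 8) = (n - 5)*(n - 4)*(n - 3)*(n^2 + 3*n + 2) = (n - 5)*(n - 4)*(n - 3)*(n + 1)*(n + 2)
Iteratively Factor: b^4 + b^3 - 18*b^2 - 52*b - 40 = (b + 2)*(b^3 - b^2 - 16*b - 20) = (b + 2)^2*(b^2 - 3*b - 10) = (b - 5)*(b + 2)^2*(b + 2)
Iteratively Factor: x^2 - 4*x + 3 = (x - 1)*(x - 3)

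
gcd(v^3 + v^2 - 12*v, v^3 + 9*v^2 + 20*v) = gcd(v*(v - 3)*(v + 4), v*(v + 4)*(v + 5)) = v^2 + 4*v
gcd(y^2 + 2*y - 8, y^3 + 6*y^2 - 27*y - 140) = y + 4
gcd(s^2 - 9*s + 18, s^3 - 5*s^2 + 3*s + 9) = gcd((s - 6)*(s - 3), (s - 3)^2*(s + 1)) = s - 3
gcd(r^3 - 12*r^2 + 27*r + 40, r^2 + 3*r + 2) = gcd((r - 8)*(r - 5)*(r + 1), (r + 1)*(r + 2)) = r + 1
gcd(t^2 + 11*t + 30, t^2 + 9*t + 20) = t + 5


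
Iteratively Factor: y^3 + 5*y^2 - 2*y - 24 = (y - 2)*(y^2 + 7*y + 12) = (y - 2)*(y + 4)*(y + 3)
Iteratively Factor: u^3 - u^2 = (u - 1)*(u^2) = u*(u - 1)*(u)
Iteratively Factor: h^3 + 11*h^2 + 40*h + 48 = (h + 3)*(h^2 + 8*h + 16) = (h + 3)*(h + 4)*(h + 4)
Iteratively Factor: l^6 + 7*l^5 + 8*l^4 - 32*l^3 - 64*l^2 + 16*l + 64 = (l + 4)*(l^5 + 3*l^4 - 4*l^3 - 16*l^2 + 16) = (l - 1)*(l + 4)*(l^4 + 4*l^3 - 16*l - 16) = (l - 1)*(l + 2)*(l + 4)*(l^3 + 2*l^2 - 4*l - 8) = (l - 1)*(l + 2)^2*(l + 4)*(l^2 - 4) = (l - 1)*(l + 2)^3*(l + 4)*(l - 2)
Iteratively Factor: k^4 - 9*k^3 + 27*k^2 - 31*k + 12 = (k - 1)*(k^3 - 8*k^2 + 19*k - 12) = (k - 3)*(k - 1)*(k^2 - 5*k + 4) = (k - 4)*(k - 3)*(k - 1)*(k - 1)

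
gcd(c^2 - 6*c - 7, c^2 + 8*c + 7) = c + 1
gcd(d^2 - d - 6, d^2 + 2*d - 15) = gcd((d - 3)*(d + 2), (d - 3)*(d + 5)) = d - 3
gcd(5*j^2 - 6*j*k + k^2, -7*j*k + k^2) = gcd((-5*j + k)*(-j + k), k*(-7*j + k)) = 1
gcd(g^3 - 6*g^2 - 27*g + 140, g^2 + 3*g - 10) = g + 5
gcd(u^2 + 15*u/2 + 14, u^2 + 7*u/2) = u + 7/2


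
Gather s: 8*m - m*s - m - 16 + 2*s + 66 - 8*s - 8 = 7*m + s*(-m - 6) + 42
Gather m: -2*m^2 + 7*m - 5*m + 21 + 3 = -2*m^2 + 2*m + 24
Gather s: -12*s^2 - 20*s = -12*s^2 - 20*s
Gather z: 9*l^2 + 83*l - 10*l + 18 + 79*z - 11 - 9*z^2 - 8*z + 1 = 9*l^2 + 73*l - 9*z^2 + 71*z + 8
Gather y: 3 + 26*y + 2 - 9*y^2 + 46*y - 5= -9*y^2 + 72*y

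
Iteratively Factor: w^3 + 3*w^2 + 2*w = (w)*(w^2 + 3*w + 2) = w*(w + 2)*(w + 1)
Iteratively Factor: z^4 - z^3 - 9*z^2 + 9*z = (z - 3)*(z^3 + 2*z^2 - 3*z) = (z - 3)*(z - 1)*(z^2 + 3*z) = (z - 3)*(z - 1)*(z + 3)*(z)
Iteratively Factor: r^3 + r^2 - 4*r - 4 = (r + 2)*(r^2 - r - 2) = (r - 2)*(r + 2)*(r + 1)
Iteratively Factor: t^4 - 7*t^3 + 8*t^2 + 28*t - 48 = (t - 4)*(t^3 - 3*t^2 - 4*t + 12) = (t - 4)*(t - 3)*(t^2 - 4) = (t - 4)*(t - 3)*(t - 2)*(t + 2)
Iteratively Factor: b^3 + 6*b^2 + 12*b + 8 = (b + 2)*(b^2 + 4*b + 4) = (b + 2)^2*(b + 2)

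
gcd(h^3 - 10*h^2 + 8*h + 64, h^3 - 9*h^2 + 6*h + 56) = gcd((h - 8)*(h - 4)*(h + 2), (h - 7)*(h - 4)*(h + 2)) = h^2 - 2*h - 8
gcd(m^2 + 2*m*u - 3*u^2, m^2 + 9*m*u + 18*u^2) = m + 3*u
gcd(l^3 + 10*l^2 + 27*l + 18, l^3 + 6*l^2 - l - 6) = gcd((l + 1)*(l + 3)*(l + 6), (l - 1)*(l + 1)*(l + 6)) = l^2 + 7*l + 6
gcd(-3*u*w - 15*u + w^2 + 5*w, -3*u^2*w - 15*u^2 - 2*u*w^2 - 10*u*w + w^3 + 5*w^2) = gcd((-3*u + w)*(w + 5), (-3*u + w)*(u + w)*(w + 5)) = 3*u*w + 15*u - w^2 - 5*w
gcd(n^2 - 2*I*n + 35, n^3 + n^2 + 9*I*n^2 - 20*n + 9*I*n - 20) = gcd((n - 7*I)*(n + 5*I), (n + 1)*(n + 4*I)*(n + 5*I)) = n + 5*I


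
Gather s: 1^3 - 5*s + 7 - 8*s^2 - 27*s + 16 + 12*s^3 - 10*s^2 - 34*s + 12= 12*s^3 - 18*s^2 - 66*s + 36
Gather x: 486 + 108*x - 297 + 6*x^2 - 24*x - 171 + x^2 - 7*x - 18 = 7*x^2 + 77*x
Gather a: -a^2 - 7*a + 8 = -a^2 - 7*a + 8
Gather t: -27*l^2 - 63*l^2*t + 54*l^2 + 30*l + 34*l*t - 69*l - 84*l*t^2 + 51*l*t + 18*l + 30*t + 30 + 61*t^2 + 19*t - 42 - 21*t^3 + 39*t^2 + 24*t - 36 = 27*l^2 - 21*l - 21*t^3 + t^2*(100 - 84*l) + t*(-63*l^2 + 85*l + 73) - 48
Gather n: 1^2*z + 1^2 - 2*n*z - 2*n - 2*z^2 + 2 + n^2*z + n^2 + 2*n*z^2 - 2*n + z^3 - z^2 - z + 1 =n^2*(z + 1) + n*(2*z^2 - 2*z - 4) + z^3 - 3*z^2 + 4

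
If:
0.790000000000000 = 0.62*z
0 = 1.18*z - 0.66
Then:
No Solution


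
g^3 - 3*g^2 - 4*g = g*(g - 4)*(g + 1)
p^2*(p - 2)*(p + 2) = p^4 - 4*p^2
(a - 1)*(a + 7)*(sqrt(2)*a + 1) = sqrt(2)*a^3 + a^2 + 6*sqrt(2)*a^2 - 7*sqrt(2)*a + 6*a - 7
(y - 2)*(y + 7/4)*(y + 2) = y^3 + 7*y^2/4 - 4*y - 7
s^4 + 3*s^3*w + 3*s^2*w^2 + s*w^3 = s*(s + w)^3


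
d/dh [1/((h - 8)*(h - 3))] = (11 - 2*h)/(h^4 - 22*h^3 + 169*h^2 - 528*h + 576)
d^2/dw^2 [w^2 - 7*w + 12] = 2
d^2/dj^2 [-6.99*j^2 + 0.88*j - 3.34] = -13.9800000000000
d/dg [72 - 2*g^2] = -4*g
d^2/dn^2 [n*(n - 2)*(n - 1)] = 6*n - 6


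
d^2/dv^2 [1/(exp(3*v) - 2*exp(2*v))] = ((8 - 9*exp(v))*(exp(v) - 2) + 2*(3*exp(v) - 4)^2)*exp(-2*v)/(exp(v) - 2)^3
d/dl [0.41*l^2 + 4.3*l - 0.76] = 0.82*l + 4.3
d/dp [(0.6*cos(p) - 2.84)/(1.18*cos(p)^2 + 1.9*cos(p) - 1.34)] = (0.708*cos(p)^2 - 6.7024*cos(p) - 4.592)*sin(p)/(1.3924*cos(p)^4 + 4.484*cos(p)^3 + 0.4476*cos(p)^2 - 5.092*cos(p) + 1.7956)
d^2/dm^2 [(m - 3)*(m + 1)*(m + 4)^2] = 12*m^2 + 36*m - 6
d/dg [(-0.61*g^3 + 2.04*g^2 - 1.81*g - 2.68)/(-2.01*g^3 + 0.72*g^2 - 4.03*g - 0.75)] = (3.6612*g^4 - 2.3596*g^3 - 21.7059*g^2 + 0.7992*g - 9.4429)/(4.0401*g^6 - 2.8944*g^5 + 16.719*g^4 - 2.7882*g^3 + 15.1609*g^2 + 6.045*g + 0.5625)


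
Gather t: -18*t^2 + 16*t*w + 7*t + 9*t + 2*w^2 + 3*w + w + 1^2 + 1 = -18*t^2 + t*(16*w + 16) + 2*w^2 + 4*w + 2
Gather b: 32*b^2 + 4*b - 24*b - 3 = 32*b^2 - 20*b - 3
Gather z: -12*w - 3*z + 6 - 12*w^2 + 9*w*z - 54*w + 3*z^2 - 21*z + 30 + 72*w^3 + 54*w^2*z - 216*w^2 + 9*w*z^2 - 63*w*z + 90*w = 72*w^3 - 228*w^2 + 24*w + z^2*(9*w + 3) + z*(54*w^2 - 54*w - 24) + 36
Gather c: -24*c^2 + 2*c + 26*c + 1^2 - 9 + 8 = -24*c^2 + 28*c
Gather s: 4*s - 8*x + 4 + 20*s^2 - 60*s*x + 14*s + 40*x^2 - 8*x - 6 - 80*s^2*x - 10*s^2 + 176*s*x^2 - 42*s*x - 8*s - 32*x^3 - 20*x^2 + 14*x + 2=s^2*(10 - 80*x) + s*(176*x^2 - 102*x + 10) - 32*x^3 + 20*x^2 - 2*x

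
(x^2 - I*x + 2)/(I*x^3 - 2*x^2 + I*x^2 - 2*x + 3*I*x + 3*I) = (-I*x^2 - x - 2*I)/(x^3 + x^2*(1 + 2*I) + x*(3 + 2*I) + 3)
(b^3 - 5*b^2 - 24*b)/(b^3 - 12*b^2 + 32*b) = (b + 3)/(b - 4)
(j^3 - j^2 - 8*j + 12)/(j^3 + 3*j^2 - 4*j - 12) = (j - 2)/(j + 2)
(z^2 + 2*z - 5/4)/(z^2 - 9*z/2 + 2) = (z + 5/2)/(z - 4)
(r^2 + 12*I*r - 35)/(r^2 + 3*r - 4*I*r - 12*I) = (r^2 + 12*I*r - 35)/(r^2 + r*(3 - 4*I) - 12*I)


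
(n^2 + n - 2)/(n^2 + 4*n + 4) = (n - 1)/(n + 2)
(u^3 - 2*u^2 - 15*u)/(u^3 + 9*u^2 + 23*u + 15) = u*(u - 5)/(u^2 + 6*u + 5)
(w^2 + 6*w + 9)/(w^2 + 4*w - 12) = (w^2 + 6*w + 9)/(w^2 + 4*w - 12)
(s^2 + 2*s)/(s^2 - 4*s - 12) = s/(s - 6)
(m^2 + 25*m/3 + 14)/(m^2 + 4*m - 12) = (m + 7/3)/(m - 2)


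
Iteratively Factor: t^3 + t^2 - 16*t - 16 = (t + 1)*(t^2 - 16) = (t - 4)*(t + 1)*(t + 4)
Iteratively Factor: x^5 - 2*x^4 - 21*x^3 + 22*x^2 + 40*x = (x)*(x^4 - 2*x^3 - 21*x^2 + 22*x + 40) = x*(x + 1)*(x^3 - 3*x^2 - 18*x + 40) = x*(x + 1)*(x + 4)*(x^2 - 7*x + 10) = x*(x - 2)*(x + 1)*(x + 4)*(x - 5)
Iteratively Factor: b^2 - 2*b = (b)*(b - 2)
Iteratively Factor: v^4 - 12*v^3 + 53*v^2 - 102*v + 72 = (v - 4)*(v^3 - 8*v^2 + 21*v - 18) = (v - 4)*(v - 3)*(v^2 - 5*v + 6) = (v - 4)*(v - 3)*(v - 2)*(v - 3)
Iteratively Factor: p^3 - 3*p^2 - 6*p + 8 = (p - 1)*(p^2 - 2*p - 8) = (p - 4)*(p - 1)*(p + 2)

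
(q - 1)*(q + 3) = q^2 + 2*q - 3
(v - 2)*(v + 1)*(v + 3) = v^3 + 2*v^2 - 5*v - 6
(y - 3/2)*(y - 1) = y^2 - 5*y/2 + 3/2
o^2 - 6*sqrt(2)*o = o*(o - 6*sqrt(2))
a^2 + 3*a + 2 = (a + 1)*(a + 2)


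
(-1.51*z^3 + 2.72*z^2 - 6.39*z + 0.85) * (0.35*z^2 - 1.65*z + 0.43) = -0.5285*z^5 + 3.4435*z^4 - 7.3738*z^3 + 12.0106*z^2 - 4.1502*z + 0.3655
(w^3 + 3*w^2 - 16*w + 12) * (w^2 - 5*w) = w^5 - 2*w^4 - 31*w^3 + 92*w^2 - 60*w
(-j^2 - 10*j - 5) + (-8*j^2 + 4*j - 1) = -9*j^2 - 6*j - 6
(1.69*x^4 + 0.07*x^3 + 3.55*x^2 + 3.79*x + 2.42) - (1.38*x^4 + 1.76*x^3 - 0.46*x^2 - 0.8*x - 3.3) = 0.31*x^4 - 1.69*x^3 + 4.01*x^2 + 4.59*x + 5.72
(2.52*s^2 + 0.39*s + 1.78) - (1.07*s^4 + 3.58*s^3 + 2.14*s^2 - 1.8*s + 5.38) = -1.07*s^4 - 3.58*s^3 + 0.38*s^2 + 2.19*s - 3.6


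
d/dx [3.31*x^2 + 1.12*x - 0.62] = 6.62*x + 1.12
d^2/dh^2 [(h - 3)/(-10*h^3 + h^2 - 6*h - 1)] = 2*(-4*(h - 3)*(15*h^2 - h + 3)^2 + (30*h^2 - 2*h + (h - 3)*(30*h - 1) + 6)*(10*h^3 - h^2 + 6*h + 1))/(10*h^3 - h^2 + 6*h + 1)^3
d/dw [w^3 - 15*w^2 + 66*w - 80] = 3*w^2 - 30*w + 66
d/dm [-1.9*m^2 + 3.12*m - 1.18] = 3.12 - 3.8*m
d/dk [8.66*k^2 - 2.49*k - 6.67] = 17.32*k - 2.49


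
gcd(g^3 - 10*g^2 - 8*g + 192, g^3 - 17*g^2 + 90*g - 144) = g^2 - 14*g + 48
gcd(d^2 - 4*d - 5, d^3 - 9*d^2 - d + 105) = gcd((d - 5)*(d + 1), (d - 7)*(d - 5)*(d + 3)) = d - 5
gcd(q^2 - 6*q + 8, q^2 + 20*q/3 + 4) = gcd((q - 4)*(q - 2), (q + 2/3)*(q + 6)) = 1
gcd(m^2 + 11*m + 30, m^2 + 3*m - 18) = m + 6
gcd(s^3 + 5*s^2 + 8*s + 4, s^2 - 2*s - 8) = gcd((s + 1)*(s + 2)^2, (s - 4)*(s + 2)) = s + 2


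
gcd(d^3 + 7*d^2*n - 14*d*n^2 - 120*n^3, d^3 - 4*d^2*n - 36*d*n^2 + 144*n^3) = d^2 + 2*d*n - 24*n^2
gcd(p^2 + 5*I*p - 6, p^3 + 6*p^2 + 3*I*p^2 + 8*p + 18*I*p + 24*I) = p + 3*I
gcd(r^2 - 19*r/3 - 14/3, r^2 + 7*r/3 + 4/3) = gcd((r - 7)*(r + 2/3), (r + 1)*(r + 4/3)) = 1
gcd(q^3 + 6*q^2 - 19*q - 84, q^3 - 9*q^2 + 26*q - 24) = q - 4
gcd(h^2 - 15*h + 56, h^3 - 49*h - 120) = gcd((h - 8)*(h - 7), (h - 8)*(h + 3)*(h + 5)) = h - 8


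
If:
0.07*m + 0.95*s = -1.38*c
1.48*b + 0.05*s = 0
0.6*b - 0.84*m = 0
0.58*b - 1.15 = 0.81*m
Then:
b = 805.00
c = 16374.17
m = 575.00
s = -23828.00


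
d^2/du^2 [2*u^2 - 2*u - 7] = 4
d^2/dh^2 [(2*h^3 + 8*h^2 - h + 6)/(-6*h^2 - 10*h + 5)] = 4*(128*h^3 - 534*h^2 - 570*h - 465)/(216*h^6 + 1080*h^5 + 1260*h^4 - 800*h^3 - 1050*h^2 + 750*h - 125)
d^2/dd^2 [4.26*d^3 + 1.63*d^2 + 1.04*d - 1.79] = 25.56*d + 3.26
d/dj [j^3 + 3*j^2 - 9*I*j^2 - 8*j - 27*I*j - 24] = 3*j^2 + j*(6 - 18*I) - 8 - 27*I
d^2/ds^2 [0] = 0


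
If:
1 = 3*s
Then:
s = 1/3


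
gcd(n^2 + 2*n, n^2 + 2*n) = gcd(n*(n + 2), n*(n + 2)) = n^2 + 2*n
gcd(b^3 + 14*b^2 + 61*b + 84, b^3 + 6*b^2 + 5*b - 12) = b^2 + 7*b + 12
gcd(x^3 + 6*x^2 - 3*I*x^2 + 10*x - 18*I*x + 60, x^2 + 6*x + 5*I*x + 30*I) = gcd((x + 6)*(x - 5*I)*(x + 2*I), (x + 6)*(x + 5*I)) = x + 6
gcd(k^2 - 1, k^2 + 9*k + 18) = 1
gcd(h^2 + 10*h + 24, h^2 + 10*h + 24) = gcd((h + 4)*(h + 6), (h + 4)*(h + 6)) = h^2 + 10*h + 24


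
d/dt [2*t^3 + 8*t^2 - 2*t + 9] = 6*t^2 + 16*t - 2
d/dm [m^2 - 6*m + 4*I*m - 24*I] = 2*m - 6 + 4*I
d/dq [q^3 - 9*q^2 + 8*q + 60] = 3*q^2 - 18*q + 8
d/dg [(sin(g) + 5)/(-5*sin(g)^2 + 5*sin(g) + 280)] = (sin(g)^2 + 10*sin(g) + 51)*cos(g)/(5*(sin(g) + cos(g)^2 + 55)^2)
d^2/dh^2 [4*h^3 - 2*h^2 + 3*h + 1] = 24*h - 4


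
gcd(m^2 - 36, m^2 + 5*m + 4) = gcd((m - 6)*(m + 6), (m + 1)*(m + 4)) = 1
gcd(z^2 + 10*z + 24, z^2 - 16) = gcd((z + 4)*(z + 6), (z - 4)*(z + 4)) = z + 4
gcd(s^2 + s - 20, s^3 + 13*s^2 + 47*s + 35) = s + 5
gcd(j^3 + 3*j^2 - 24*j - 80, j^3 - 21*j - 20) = j^2 - j - 20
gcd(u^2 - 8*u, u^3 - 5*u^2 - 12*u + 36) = 1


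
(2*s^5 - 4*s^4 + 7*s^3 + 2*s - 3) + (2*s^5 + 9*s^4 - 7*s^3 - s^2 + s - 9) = 4*s^5 + 5*s^4 - s^2 + 3*s - 12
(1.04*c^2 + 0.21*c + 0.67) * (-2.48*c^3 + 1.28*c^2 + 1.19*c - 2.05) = -2.5792*c^5 + 0.8104*c^4 - 0.1552*c^3 - 1.0245*c^2 + 0.3668*c - 1.3735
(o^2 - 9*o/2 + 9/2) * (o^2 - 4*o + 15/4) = o^4 - 17*o^3/2 + 105*o^2/4 - 279*o/8 + 135/8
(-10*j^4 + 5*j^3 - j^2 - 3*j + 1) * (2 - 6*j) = 60*j^5 - 50*j^4 + 16*j^3 + 16*j^2 - 12*j + 2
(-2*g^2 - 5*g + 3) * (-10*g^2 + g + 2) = 20*g^4 + 48*g^3 - 39*g^2 - 7*g + 6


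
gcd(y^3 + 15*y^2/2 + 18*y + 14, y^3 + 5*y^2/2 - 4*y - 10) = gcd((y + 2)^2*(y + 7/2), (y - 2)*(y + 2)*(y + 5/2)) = y + 2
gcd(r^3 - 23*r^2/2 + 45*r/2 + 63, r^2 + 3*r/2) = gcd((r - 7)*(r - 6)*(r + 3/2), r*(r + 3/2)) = r + 3/2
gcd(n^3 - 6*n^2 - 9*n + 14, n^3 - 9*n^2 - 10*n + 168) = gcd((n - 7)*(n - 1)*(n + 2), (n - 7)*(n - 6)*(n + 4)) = n - 7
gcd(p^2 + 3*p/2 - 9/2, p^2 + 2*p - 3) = p + 3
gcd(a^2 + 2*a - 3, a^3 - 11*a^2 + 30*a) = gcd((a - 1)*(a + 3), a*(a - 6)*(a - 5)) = 1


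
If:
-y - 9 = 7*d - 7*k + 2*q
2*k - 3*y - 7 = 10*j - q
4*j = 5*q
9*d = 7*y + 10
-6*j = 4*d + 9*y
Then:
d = 675/742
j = -2265/10388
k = 5476/2597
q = -453/2597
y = -1345/5194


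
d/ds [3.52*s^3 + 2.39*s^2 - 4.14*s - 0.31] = 10.56*s^2 + 4.78*s - 4.14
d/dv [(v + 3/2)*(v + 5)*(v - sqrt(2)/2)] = 3*v^2 - sqrt(2)*v + 13*v - 13*sqrt(2)/4 + 15/2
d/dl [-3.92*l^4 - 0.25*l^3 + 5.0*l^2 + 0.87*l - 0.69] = -15.68*l^3 - 0.75*l^2 + 10.0*l + 0.87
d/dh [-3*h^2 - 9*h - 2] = -6*h - 9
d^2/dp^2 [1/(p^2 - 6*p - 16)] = 2*(p^2 - 6*p - 4*(p - 3)^2 - 16)/(-p^2 + 6*p + 16)^3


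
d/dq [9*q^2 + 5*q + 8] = 18*q + 5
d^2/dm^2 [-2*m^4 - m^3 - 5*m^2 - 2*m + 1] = -24*m^2 - 6*m - 10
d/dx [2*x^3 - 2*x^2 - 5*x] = 6*x^2 - 4*x - 5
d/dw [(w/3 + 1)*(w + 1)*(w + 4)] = w^2 + 16*w/3 + 19/3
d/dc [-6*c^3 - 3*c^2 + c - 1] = -18*c^2 - 6*c + 1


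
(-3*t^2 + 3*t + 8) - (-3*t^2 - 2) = 3*t + 10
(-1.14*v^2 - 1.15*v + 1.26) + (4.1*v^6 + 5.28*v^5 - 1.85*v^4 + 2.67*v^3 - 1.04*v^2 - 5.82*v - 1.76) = 4.1*v^6 + 5.28*v^5 - 1.85*v^4 + 2.67*v^3 - 2.18*v^2 - 6.97*v - 0.5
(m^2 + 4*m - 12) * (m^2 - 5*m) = m^4 - m^3 - 32*m^2 + 60*m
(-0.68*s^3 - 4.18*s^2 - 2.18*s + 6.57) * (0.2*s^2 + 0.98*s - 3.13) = -0.136*s^5 - 1.5024*s^4 - 2.404*s^3 + 12.261*s^2 + 13.262*s - 20.5641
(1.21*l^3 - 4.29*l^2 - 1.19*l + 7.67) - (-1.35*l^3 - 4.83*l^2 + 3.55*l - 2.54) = 2.56*l^3 + 0.54*l^2 - 4.74*l + 10.21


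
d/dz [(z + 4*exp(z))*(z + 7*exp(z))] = 11*z*exp(z) + 2*z + 56*exp(2*z) + 11*exp(z)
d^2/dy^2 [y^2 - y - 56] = 2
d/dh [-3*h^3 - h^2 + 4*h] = -9*h^2 - 2*h + 4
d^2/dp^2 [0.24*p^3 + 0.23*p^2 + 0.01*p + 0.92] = 1.44*p + 0.46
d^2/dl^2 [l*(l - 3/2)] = 2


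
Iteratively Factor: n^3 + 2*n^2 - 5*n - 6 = (n - 2)*(n^2 + 4*n + 3) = (n - 2)*(n + 3)*(n + 1)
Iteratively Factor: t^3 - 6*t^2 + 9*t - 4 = (t - 4)*(t^2 - 2*t + 1) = (t - 4)*(t - 1)*(t - 1)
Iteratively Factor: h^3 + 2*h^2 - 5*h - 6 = (h + 1)*(h^2 + h - 6) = (h + 1)*(h + 3)*(h - 2)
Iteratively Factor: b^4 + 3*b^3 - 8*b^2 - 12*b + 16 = (b - 1)*(b^3 + 4*b^2 - 4*b - 16) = (b - 1)*(b + 2)*(b^2 + 2*b - 8) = (b - 1)*(b + 2)*(b + 4)*(b - 2)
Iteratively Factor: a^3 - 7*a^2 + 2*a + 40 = (a - 4)*(a^2 - 3*a - 10) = (a - 4)*(a + 2)*(a - 5)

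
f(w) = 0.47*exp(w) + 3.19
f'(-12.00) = 0.00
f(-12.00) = 3.19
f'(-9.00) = 0.00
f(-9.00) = 3.19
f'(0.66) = 0.91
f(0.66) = 4.10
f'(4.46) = 40.65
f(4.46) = 43.84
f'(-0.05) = 0.45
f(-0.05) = 3.64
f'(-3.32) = 0.02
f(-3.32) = 3.21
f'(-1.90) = 0.07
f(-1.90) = 3.26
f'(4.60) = 46.76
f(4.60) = 49.95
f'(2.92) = 8.71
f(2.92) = 11.90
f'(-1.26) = 0.13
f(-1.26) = 3.32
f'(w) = 0.47*exp(w)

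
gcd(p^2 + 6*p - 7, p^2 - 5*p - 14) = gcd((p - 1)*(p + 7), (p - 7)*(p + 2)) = 1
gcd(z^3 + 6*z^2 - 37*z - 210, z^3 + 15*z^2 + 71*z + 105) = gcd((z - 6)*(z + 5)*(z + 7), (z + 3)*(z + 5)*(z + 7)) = z^2 + 12*z + 35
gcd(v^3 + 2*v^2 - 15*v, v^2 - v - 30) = v + 5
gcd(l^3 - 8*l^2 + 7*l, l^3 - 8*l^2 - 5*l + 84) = l - 7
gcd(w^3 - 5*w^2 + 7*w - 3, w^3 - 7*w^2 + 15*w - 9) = w^2 - 4*w + 3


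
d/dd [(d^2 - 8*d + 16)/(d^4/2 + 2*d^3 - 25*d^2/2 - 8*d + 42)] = 4*(-d^5 + 10*d^4 - 204*d^2 + 484*d - 208)/(d^8 + 8*d^7 - 34*d^6 - 232*d^5 + 665*d^4 + 1472*d^3 - 3944*d^2 - 2688*d + 7056)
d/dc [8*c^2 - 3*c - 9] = 16*c - 3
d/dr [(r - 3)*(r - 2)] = 2*r - 5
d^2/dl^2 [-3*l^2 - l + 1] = -6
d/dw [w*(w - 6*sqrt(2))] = 2*w - 6*sqrt(2)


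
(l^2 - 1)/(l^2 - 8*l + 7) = (l + 1)/(l - 7)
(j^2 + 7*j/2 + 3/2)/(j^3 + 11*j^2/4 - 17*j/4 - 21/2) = 2*(2*j + 1)/(4*j^2 - j - 14)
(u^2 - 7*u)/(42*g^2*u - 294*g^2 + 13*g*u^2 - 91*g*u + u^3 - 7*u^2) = u/(42*g^2 + 13*g*u + u^2)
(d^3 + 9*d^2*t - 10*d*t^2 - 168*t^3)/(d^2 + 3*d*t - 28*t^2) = d + 6*t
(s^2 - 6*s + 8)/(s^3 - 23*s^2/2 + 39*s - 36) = 2*(s - 2)/(2*s^2 - 15*s + 18)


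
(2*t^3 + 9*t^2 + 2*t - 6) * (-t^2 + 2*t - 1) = -2*t^5 - 5*t^4 + 14*t^3 + t^2 - 14*t + 6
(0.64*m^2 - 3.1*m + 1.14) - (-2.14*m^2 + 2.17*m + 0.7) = 2.78*m^2 - 5.27*m + 0.44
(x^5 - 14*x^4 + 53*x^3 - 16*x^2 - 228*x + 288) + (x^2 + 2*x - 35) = x^5 - 14*x^4 + 53*x^3 - 15*x^2 - 226*x + 253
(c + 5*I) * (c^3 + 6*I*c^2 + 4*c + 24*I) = c^4 + 11*I*c^3 - 26*c^2 + 44*I*c - 120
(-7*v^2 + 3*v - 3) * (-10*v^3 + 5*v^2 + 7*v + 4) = 70*v^5 - 65*v^4 - 4*v^3 - 22*v^2 - 9*v - 12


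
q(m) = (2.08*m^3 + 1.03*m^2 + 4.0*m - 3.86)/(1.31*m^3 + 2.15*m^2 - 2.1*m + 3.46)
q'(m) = (-3.93*m^2 - 4.3*m + 2.1)*(2.08*m^3 + 1.03*m^2 + 4.0*m - 3.86)/(1.31*m^3 + 2.15*m^2 - 2.1*m + 3.46)^2 + (6.24*m^2 + 2.06*m + 4.0)/(1.31*m^3 + 2.15*m^2 - 2.1*m + 3.46) = (3.1227*m^4 - 19.216*m^3 + 25.9972*m^2 + 23.7256*m + 5.734)/(1.7161*m^6 + 5.633*m^5 - 0.879500000000001*m^4 + 0.0352000000000015*m^3 + 19.288*m^2 - 14.532*m + 11.9716)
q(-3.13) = 7.72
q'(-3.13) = 13.06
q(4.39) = 1.43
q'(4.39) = 0.01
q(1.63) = 1.26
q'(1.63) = 0.40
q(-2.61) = -149.66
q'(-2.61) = 6944.35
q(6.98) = 1.45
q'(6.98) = 0.01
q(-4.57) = 2.97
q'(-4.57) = 0.81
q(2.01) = 1.36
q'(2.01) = 0.15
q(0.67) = -0.03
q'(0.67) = 2.42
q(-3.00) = 10.02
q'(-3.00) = 23.99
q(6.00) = 1.44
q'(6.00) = 0.01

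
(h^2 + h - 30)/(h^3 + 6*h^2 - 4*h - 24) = (h - 5)/(h^2 - 4)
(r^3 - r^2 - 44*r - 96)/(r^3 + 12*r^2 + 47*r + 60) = (r - 8)/(r + 5)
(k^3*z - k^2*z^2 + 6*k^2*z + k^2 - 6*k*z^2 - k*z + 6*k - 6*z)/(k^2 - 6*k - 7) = (-k^3*z + k^2*z^2 - 6*k^2*z - k^2 + 6*k*z^2 + k*z - 6*k + 6*z)/(-k^2 + 6*k + 7)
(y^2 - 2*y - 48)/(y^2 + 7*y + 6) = (y - 8)/(y + 1)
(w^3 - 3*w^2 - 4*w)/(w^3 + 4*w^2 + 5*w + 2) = w*(w - 4)/(w^2 + 3*w + 2)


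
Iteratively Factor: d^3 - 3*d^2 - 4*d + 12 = (d - 2)*(d^2 - d - 6) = (d - 3)*(d - 2)*(d + 2)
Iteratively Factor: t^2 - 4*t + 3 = (t - 3)*(t - 1)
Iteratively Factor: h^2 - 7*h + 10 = (h - 5)*(h - 2)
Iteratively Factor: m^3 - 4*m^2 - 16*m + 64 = (m - 4)*(m^2 - 16) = (m - 4)^2*(m + 4)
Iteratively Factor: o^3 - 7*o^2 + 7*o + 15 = (o + 1)*(o^2 - 8*o + 15) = (o - 5)*(o + 1)*(o - 3)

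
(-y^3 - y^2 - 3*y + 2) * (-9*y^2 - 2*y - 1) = 9*y^5 + 11*y^4 + 30*y^3 - 11*y^2 - y - 2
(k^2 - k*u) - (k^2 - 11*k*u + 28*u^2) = 10*k*u - 28*u^2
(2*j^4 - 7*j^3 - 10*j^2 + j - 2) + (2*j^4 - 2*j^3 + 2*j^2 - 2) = 4*j^4 - 9*j^3 - 8*j^2 + j - 4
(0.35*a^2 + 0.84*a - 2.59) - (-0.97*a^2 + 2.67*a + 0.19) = 1.32*a^2 - 1.83*a - 2.78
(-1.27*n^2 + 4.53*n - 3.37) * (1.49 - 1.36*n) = 1.7272*n^3 - 8.0531*n^2 + 11.3329*n - 5.0213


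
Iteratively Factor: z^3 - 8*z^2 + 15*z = (z)*(z^2 - 8*z + 15) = z*(z - 5)*(z - 3)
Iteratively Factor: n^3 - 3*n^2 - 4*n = (n + 1)*(n^2 - 4*n) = (n - 4)*(n + 1)*(n)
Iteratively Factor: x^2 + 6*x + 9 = (x + 3)*(x + 3)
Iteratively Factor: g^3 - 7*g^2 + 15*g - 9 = (g - 1)*(g^2 - 6*g + 9) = (g - 3)*(g - 1)*(g - 3)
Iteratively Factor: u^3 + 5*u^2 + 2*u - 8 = (u + 4)*(u^2 + u - 2) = (u + 2)*(u + 4)*(u - 1)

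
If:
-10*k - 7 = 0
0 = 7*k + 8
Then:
No Solution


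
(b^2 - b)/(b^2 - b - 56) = b*(1 - b)/(-b^2 + b + 56)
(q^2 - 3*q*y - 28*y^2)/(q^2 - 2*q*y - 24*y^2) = (-q + 7*y)/(-q + 6*y)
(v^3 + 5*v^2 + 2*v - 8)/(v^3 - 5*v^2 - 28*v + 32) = (v + 2)/(v - 8)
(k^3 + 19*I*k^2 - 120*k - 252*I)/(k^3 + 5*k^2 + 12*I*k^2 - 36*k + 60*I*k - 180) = (k + 7*I)/(k + 5)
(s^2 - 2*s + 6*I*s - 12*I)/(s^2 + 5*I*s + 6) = (s - 2)/(s - I)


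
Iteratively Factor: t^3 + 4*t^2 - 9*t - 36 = (t + 3)*(t^2 + t - 12) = (t + 3)*(t + 4)*(t - 3)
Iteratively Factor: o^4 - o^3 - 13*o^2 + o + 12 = (o - 1)*(o^3 - 13*o - 12) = (o - 1)*(o + 1)*(o^2 - o - 12) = (o - 1)*(o + 1)*(o + 3)*(o - 4)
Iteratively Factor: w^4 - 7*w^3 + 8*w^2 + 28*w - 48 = (w - 3)*(w^3 - 4*w^2 - 4*w + 16) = (w - 3)*(w + 2)*(w^2 - 6*w + 8) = (w - 4)*(w - 3)*(w + 2)*(w - 2)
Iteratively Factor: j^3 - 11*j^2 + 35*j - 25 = (j - 1)*(j^2 - 10*j + 25) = (j - 5)*(j - 1)*(j - 5)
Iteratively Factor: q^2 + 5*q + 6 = (q + 3)*(q + 2)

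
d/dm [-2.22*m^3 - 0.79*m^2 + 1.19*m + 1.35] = -6.66*m^2 - 1.58*m + 1.19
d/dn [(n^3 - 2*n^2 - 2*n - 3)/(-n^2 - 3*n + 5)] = (-n^4 - 6*n^3 + 19*n^2 - 26*n - 19)/(n^4 + 6*n^3 - n^2 - 30*n + 25)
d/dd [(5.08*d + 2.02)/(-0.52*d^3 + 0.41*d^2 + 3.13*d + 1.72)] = (5.2832*d^3 + 1.0684*d^2 - 1.6564*d + 2.415)/(0.2704*d^6 - 0.4264*d^5 - 3.0871*d^4 + 0.7778*d^3 + 11.2073*d^2 + 10.7672*d + 2.9584)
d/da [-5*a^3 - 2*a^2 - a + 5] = -15*a^2 - 4*a - 1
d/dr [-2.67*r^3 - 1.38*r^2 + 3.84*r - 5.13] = -8.01*r^2 - 2.76*r + 3.84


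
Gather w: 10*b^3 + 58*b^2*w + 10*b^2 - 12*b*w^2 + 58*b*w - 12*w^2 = 10*b^3 + 10*b^2 + w^2*(-12*b - 12) + w*(58*b^2 + 58*b)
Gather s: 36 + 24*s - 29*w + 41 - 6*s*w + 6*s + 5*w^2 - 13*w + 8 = s*(30 - 6*w) + 5*w^2 - 42*w + 85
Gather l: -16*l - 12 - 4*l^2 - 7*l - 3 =-4*l^2 - 23*l - 15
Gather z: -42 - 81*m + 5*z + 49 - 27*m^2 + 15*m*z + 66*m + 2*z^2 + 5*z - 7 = -27*m^2 - 15*m + 2*z^2 + z*(15*m + 10)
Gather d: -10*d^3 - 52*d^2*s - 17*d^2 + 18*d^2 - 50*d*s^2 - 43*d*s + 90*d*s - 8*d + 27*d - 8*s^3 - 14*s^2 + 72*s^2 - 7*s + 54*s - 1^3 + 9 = -10*d^3 + d^2*(1 - 52*s) + d*(-50*s^2 + 47*s + 19) - 8*s^3 + 58*s^2 + 47*s + 8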